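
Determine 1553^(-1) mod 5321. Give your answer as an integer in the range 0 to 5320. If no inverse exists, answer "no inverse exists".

gcd(5321, 1553) by repeated division:
5321 = 3×1553 + 662
1553 = 2×662 + 229
662 = 2×229 + 204
229 = 1×204 + 25
204 = 8×25 + 4
25 = 6×4 + 1
4 = 4×1 + 0
gcd = 1, so the inverse exists. Back-substitute:
1 = 25 − 6·4
1 = −6·204 + 49·25
1 = 49·229 − 55·204
1 = −55·662 + 159·229
1 = 159·1553 − 373·662
1 = −373·5321 + 1278·1553
So 1553·1278 ≡ 1 (mod 5321).

1278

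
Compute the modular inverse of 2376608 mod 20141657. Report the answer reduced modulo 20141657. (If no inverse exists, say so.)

Apply the Euclidean algorithm to 20141657 and 2376608:
20141657 = 8·2376608 + 1128793
2376608 = 2·1128793 + 119022
1128793 = 9·119022 + 57595
119022 = 2·57595 + 3832
57595 = 15·3832 + 115
3832 = 33·115 + 37
115 = 3·37 + 4
37 = 9·4 + 1
4 = 4·1 + 0
The gcd is 1. Working backward:
1 = 37 − 9·4
1 = −9·115 + 28·37
1 = 28·3832 − 933·115
1 = −933·57595 + 14023·3832
1 = 14023·119022 − 28979·57595
1 = −28979·1128793 + 274834·119022
1 = 274834·2376608 − 578647·1128793
1 = −578647·20141657 + 4904010·2376608
So 2376608·4904010 ≡ 1 (mod 20141657).

4904010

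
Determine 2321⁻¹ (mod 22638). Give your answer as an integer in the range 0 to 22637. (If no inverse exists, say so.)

Compute gcd(2321, 22638):
22638 = 9·2321 + 1749
2321 = 1·1749 + 572
1749 = 3·572 + 33
572 = 17·33 + 11
33 = 3·11 + 0
Since gcd = 11 > 1, 2321 is not a unit mod 22638.

no inverse exists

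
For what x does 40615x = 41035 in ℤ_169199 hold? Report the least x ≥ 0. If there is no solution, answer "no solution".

159910

First find gcd(40615, 169199):
169199 = 4*40615 + 6739
40615 = 6*6739 + 181
6739 = 37*181 + 42
181 = 4*42 + 13
42 = 3*13 + 3
13 = 4*3 + 1
3 = 3*1 + 0
gcd = 1, so a unique solution mod 169199 exists.
Back-substitute for the Bézout coefficients:
1 = 13 − 4·3
1 = −4·42 + 13·13
1 = 13·181 − 56·42
1 = −56·6739 + 2085·181
1 = 2085·40615 − 12566·6739
1 = −12566·169199 + 52349·40615
So 40615·(52349) ≡ 1 (mod 169199), giving 40615⁻¹ ≡ 52349.
x ≡ 40615⁻¹·41035 ≡ 52349·41035 ≡ 159910 (mod 169199).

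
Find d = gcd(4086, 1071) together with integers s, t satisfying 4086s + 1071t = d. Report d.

Repeated division:
4086 = 3*1071 + 873
1071 = 1*873 + 198
873 = 4*198 + 81
198 = 2*81 + 36
81 = 2*36 + 9
36 = 4*9 + 0
gcd(4086, 1071) = 9.
Back-substituting:
9 = 81 − 2·36
9 = −2·198 + 5·81
9 = 5·873 − 22·198
9 = −22·1071 + 27·873
9 = 27·4086 − 103·1071
So 9 = (27)·4086 + (-103)·1071.

9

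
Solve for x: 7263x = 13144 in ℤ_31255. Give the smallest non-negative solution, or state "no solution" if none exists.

First find gcd(7263, 31255):
31255 = 4*7263 + 2203
7263 = 3*2203 + 654
2203 = 3*654 + 241
654 = 2*241 + 172
241 = 1*172 + 69
172 = 2*69 + 34
69 = 2*34 + 1
34 = 34*1 + 0
gcd = 1, so a unique solution mod 31255 exists.
Back-substitute for the Bézout coefficients:
1 = 69 − 2·34
1 = −2·172 + 5·69
1 = 5·241 − 7·172
1 = −7·654 + 19·241
1 = 19·2203 − 64·654
1 = −64·7263 + 211·2203
1 = 211·31255 − 908·7263
So 7263·(-908) ≡ 1 (mod 31255), giving 7263⁻¹ ≡ 30347.
x ≡ 7263⁻¹·13144 ≡ 30347·13144 ≡ 4658 (mod 31255).

4658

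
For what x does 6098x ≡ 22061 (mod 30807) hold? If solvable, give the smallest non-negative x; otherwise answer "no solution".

First find gcd(6098, 30807):
30807 = 5·6098 + 317
6098 = 19·317 + 75
317 = 4·75 + 17
75 = 4·17 + 7
17 = 2·7 + 3
7 = 2·3 + 1
3 = 3·1 + 0
gcd = 1, so a unique solution mod 30807 exists.
Back-substitute for the Bézout coefficients:
1 = 7 − 2·3
1 = −2·17 + 5·7
1 = 5·75 − 22·17
1 = −22·317 + 93·75
1 = 93·6098 − 1789·317
1 = −1789·30807 + 9038·6098
So 6098·(9038) ≡ 1 (mod 30807), giving 6098⁻¹ ≡ 9038.
x ≡ 6098⁻¹·22061 ≡ 9038·22061 ≡ 4414 (mod 30807).

4414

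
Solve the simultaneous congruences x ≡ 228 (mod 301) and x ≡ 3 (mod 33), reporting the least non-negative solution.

5646

Write x = 228 + 301·k. Then 301·k ≡ 3 − 228 ≡ 6 (mod 33).
Need 301⁻¹ mod 33. Extended Euclid on (33, 4):
33 = 8*4 + 1
4 = 4*1 + 0
Back-substitute:
1 = 33 − 8·4
301⁻¹ ≡ 25 (mod 33), so k ≡ 25·6 ≡ 18 (mod 33).
x = 228 + 301·18 = 5646.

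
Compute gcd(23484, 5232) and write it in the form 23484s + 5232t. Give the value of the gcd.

Repeated division:
23484 = 4×5232 + 2556
5232 = 2×2556 + 120
2556 = 21×120 + 36
120 = 3×36 + 12
36 = 3×12 + 0
gcd(23484, 5232) = 12.
Working backward:
12 = 120 − 3·36
12 = −3·2556 + 64·120
12 = 64·5232 − 131·2556
12 = −131·23484 + 588·5232
So 12 = (-131)·23484 + (588)·5232.

12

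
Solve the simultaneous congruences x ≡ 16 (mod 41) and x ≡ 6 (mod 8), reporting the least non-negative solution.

Write x = 16 + 41·k. Then 41·k ≡ 6 − 16 ≡ 6 (mod 8).
Need 41⁻¹ mod 8. Extended Euclid on (8, 1):
8 = 8*1 + 0
41⁻¹ ≡ 1 (mod 8), so k ≡ 1·6 ≡ 6 (mod 8).
x = 16 + 41·6 = 262.

262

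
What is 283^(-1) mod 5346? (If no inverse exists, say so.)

Run Euclid on (5346, 283):
5346 = 18×283 + 252
283 = 1×252 + 31
252 = 8×31 + 4
31 = 7×4 + 3
4 = 1×3 + 1
3 = 3×1 + 0
gcd = 1, so the inverse exists. Back-substitute:
1 = 4 − 3
1 = −31 + 8·4
1 = 8·252 − 65·31
1 = −65·283 + 73·252
1 = 73·5346 − 1379·283
So 283·(-1379) ≡ 1 (mod 5346), and -1379 ≡ 3967 (mod 5346).

3967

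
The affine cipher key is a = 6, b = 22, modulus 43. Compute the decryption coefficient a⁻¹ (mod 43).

36

Extended Euclidean algorithm:
43 = 7·6 + 1
6 = 6·1 + 0
Since gcd(6, 43) = 1, back-substitute to write 1 as a combination:
1 = 43 − 7·6
Hence 6⁻¹ ≡ -7 ≡ 36 (mod 43).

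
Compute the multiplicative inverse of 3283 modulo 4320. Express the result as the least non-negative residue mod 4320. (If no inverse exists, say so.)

Extended Euclidean algorithm:
4320 = 1*3283 + 1037
3283 = 3*1037 + 172
1037 = 6*172 + 5
172 = 34*5 + 2
5 = 2*2 + 1
2 = 2*1 + 0
Since gcd(3283, 4320) = 1, back-substitute to write 1 as a combination:
1 = 5 − 2·2
1 = −2·172 + 69·5
1 = 69·1037 − 416·172
1 = −416·3283 + 1317·1037
1 = 1317·4320 − 1733·3283
Hence 3283⁻¹ ≡ -1733 ≡ 2587 (mod 4320).

2587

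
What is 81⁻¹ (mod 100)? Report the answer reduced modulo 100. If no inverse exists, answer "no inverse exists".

21

Apply the Euclidean algorithm to 100 and 81:
100 = 1·81 + 19
81 = 4·19 + 5
19 = 3·5 + 4
5 = 1·4 + 1
4 = 4·1 + 0
Since gcd(81, 100) = 1, back-substitute to write 1 as a combination:
1 = 5 − 4
1 = −19 + 4·5
1 = 4·81 − 17·19
1 = −17·100 + 21·81
So 81·21 ≡ 1 (mod 100).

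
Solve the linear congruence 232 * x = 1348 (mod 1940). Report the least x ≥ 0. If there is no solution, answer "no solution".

449

First find gcd(232, 1940):
1940 = 8×232 + 84
232 = 2×84 + 64
84 = 1×64 + 20
64 = 3×20 + 4
20 = 5×4 + 0
gcd = 4 and 4 | 1348, so solutions exist. Divide through by 4: 58x ≡ 337 (mod 485).
Now find 58⁻¹ mod 485:
485 = 8·58 + 21
58 = 2·21 + 16
21 = 1·16 + 5
16 = 3·5 + 1
5 = 5·1 + 0
Back-substitute:
1 = 16 − 3·5
1 = −3·21 + 4·16
1 = 4·58 − 11·21
1 = −11·485 + 92·58
So 58⁻¹ ≡ 92 (mod 485).
Then x ≡ 92·337 ≡ 449 (mod 485); the smallest non-negative solution is x = 449.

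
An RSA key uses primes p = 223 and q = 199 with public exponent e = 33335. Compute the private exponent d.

29951

φ(n) = (p−1)(q−1) = 222·198 = 43956.
Need d with 33335·d ≡ 1 (mod 43956). Apply the extended Euclidean algorithm:
43956 = 1×33335 + 10621
33335 = 3×10621 + 1472
10621 = 7×1472 + 317
1472 = 4×317 + 204
317 = 1×204 + 113
204 = 1×113 + 91
113 = 1×91 + 22
91 = 4×22 + 3
22 = 7×3 + 1
3 = 3×1 + 0
Back-substitute:
1 = 22 − 7·3
1 = −7·91 + 29·22
1 = 29·113 − 36·91
1 = −36·204 + 65·113
1 = 65·317 − 101·204
1 = −101·1472 + 469·317
1 = 469·10621 − 3384·1472
1 = −3384·33335 + 10621·10621
1 = 10621·43956 − 14005·33335
So 33335·(-14005) ≡ 1 (mod 43956), hence d ≡ -14005 ≡ 29951 (mod 43956).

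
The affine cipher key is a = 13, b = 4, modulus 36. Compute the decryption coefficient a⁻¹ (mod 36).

25

Extended Euclidean algorithm:
36 = 2×13 + 10
13 = 1×10 + 3
10 = 3×3 + 1
3 = 3×1 + 0
gcd = 1, so the inverse exists. Back-substitute:
1 = 10 − 3·3
1 = −3·13 + 4·10
1 = 4·36 − 11·13
Hence 13⁻¹ ≡ -11 ≡ 25 (mod 36).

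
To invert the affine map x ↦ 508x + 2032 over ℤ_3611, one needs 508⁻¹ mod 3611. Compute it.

1116

Run Euclid on (3611, 508):
3611 = 7*508 + 55
508 = 9*55 + 13
55 = 4*13 + 3
13 = 4*3 + 1
3 = 3*1 + 0
The gcd is 1. Working backward:
1 = 13 − 4·3
1 = −4·55 + 17·13
1 = 17·508 − 157·55
1 = −157·3611 + 1116·508
So 508·1116 ≡ 1 (mod 3611).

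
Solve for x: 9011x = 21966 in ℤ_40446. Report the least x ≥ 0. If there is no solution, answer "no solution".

First find gcd(9011, 40446):
40446 = 4·9011 + 4402
9011 = 2·4402 + 207
4402 = 21·207 + 55
207 = 3·55 + 42
55 = 1·42 + 13
42 = 3·13 + 3
13 = 4·3 + 1
3 = 3·1 + 0
gcd = 1, so a unique solution mod 40446 exists.
Back-substitute for the Bézout coefficients:
1 = 13 − 4·3
1 = −4·42 + 13·13
1 = 13·55 − 17·42
1 = −17·207 + 64·55
1 = 64·4402 − 1361·207
1 = −1361·9011 + 2786·4402
1 = 2786·40446 − 12505·9011
So 9011·(-12505) ≡ 1 (mod 40446), giving 9011⁻¹ ≡ 27941.
x ≡ 9011⁻¹·21966 ≡ 27941·21966 ≡ 24402 (mod 40446).

24402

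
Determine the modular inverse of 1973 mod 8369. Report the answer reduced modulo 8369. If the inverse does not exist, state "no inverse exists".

gcd(8369, 1973) by repeated division:
8369 = 4·1973 + 477
1973 = 4·477 + 65
477 = 7·65 + 22
65 = 2·22 + 21
22 = 1·21 + 1
21 = 21·1 + 0
Since gcd(1973, 8369) = 1, back-substitute to write 1 as a combination:
1 = 22 − 21
1 = −65 + 3·22
1 = 3·477 − 22·65
1 = −22·1973 + 91·477
1 = 91·8369 − 386·1973
Thus 1973·(-386) ≡ 1 (mod 8369); reducing, -386 mod 8369 = 7983.

7983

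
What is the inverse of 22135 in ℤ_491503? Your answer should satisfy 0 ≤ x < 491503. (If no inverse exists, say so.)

377437

Apply the Euclidean algorithm to 491503 and 22135:
491503 = 22·22135 + 4533
22135 = 4·4533 + 4003
4533 = 1·4003 + 530
4003 = 7·530 + 293
530 = 1·293 + 237
293 = 1·237 + 56
237 = 4·56 + 13
56 = 4·13 + 4
13 = 3·4 + 1
4 = 4·1 + 0
The gcd is 1. Working backward:
1 = 13 − 3·4
1 = −3·56 + 13·13
1 = 13·237 − 55·56
1 = −55·293 + 68·237
1 = 68·530 − 123·293
1 = −123·4003 + 929·530
1 = 929·4533 − 1052·4003
1 = −1052·22135 + 5137·4533
1 = 5137·491503 − 114066·22135
So 22135·(-114066) ≡ 1 (mod 491503), and -114066 ≡ 377437 (mod 491503).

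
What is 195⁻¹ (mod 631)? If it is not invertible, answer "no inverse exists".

Apply the Euclidean algorithm to 631 and 195:
631 = 3·195 + 46
195 = 4·46 + 11
46 = 4·11 + 2
11 = 5·2 + 1
2 = 2·1 + 0
gcd = 1, so the inverse exists. Back-substitute:
1 = 11 − 5·2
1 = −5·46 + 21·11
1 = 21·195 − 89·46
1 = −89·631 + 288·195
So 195·288 ≡ 1 (mod 631).

288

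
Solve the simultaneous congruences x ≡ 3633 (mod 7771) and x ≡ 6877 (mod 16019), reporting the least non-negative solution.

Write x = 3633 + 7771·k. Then 7771·k ≡ 6877 − 3633 ≡ 3244 (mod 16019).
Need 7771⁻¹ mod 16019. Extended Euclid on (16019, 7771):
16019 = 2*7771 + 477
7771 = 16*477 + 139
477 = 3*139 + 60
139 = 2*60 + 19
60 = 3*19 + 3
19 = 6*3 + 1
3 = 3*1 + 0
Back-substitute:
1 = 19 − 6·3
1 = −6·60 + 19·19
1 = 19·139 − 44·60
1 = −44·477 + 151·139
1 = 151·7771 − 2460·477
1 = −2460·16019 + 5071·7771
7771⁻¹ ≡ 5071 (mod 16019), so k ≡ 5071·3244 ≡ 14830 (mod 16019).
x = 3633 + 7771·14830 = 115247563.

115247563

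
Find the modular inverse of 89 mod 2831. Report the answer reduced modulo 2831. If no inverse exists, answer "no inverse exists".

Apply the Euclidean algorithm to 2831 and 89:
2831 = 31·89 + 72
89 = 1·72 + 17
72 = 4·17 + 4
17 = 4·4 + 1
4 = 4·1 + 0
The gcd is 1. Working backward:
1 = 17 − 4·4
1 = −4·72 + 17·17
1 = 17·89 − 21·72
1 = −21·2831 + 668·89
So 89·668 ≡ 1 (mod 2831).

668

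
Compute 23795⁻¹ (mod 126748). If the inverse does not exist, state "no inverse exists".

Run Euclid on (126748, 23795):
126748 = 5·23795 + 7773
23795 = 3·7773 + 476
7773 = 16·476 + 157
476 = 3·157 + 5
157 = 31·5 + 2
5 = 2·2 + 1
2 = 2·1 + 0
The gcd is 1. Working backward:
1 = 5 − 2·2
1 = −2·157 + 63·5
1 = 63·476 − 191·157
1 = −191·7773 + 3119·476
1 = 3119·23795 − 9548·7773
1 = −9548·126748 + 50859·23795
So 23795·50859 ≡ 1 (mod 126748).

50859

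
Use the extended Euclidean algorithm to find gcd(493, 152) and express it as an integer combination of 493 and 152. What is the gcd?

Apply Euclid's algorithm to 493 and 152:
493 = 3*152 + 37
152 = 4*37 + 4
37 = 9*4 + 1
4 = 4*1 + 0
gcd(493, 152) = 1.
Working backward:
1 = 37 − 9·4
1 = −9·152 + 37·37
1 = 37·493 − 120·152
So 1 = (37)·493 + (-120)·152.

1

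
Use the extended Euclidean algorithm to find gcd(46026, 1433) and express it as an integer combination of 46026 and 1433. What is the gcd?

1

Repeated division:
46026 = 32*1433 + 170
1433 = 8*170 + 73
170 = 2*73 + 24
73 = 3*24 + 1
24 = 24*1 + 0
gcd(46026, 1433) = 1.
Express as a combination:
1 = 73 − 3·24
1 = −3·170 + 7·73
1 = 7·1433 − 59·170
1 = −59·46026 + 1895·1433
So 1 = (-59)·46026 + (1895)·1433.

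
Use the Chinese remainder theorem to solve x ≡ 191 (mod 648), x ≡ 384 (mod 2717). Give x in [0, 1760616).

Write x = 191 + 648·k. Then 648·k ≡ 384 − 191 ≡ 193 (mod 2717).
Need 648⁻¹ mod 2717. Extended Euclid on (2717, 648):
2717 = 4*648 + 125
648 = 5*125 + 23
125 = 5*23 + 10
23 = 2*10 + 3
10 = 3*3 + 1
3 = 3*1 + 0
Back-substitute:
1 = 10 − 3·3
1 = −3·23 + 7·10
1 = 7·125 − 38·23
1 = −38·648 + 197·125
1 = 197·2717 − 826·648
648⁻¹ ≡ 1891 (mod 2717), so k ≡ 1891·193 ≡ 885 (mod 2717).
x = 191 + 648·885 = 573671.

573671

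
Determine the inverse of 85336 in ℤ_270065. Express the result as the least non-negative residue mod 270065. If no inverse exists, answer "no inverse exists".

Run Euclid on (270065, 85336):
270065 = 3×85336 + 14057
85336 = 6×14057 + 994
14057 = 14×994 + 141
994 = 7×141 + 7
141 = 20×7 + 1
7 = 7×1 + 0
The gcd is 1. Working backward:
1 = 141 − 20·7
1 = −20·994 + 141·141
1 = 141·14057 − 1994·994
1 = −1994·85336 + 12105·14057
1 = 12105·270065 − 38309·85336
Thus 85336·(-38309) ≡ 1 (mod 270065); reducing, -38309 mod 270065 = 231756.

231756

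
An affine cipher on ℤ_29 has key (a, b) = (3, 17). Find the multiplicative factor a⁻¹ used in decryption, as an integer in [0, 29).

10

Apply the Euclidean algorithm to 29 and 3:
29 = 9×3 + 2
3 = 1×2 + 1
2 = 2×1 + 0
Since gcd(3, 29) = 1, back-substitute to write 1 as a combination:
1 = 3 − 2
1 = −29 + 10·3
So 3·10 ≡ 1 (mod 29).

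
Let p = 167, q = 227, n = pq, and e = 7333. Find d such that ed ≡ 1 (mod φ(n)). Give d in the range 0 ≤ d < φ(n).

φ(n) = (p−1)(q−1) = 166·226 = 37516.
Need d with 7333·d ≡ 1 (mod 37516). Apply the extended Euclidean algorithm:
37516 = 5*7333 + 851
7333 = 8*851 + 525
851 = 1*525 + 326
525 = 1*326 + 199
326 = 1*199 + 127
199 = 1*127 + 72
127 = 1*72 + 55
72 = 1*55 + 17
55 = 3*17 + 4
17 = 4*4 + 1
4 = 4*1 + 0
Back-substitute:
1 = 17 − 4·4
1 = −4·55 + 13·17
1 = 13·72 − 17·55
1 = −17·127 + 30·72
1 = 30·199 − 47·127
1 = −47·326 + 77·199
1 = 77·525 − 124·326
1 = −124·851 + 201·525
1 = 201·7333 − 1732·851
1 = −1732·37516 + 8861·7333
So 7333·8861 ≡ 1 (mod 37516), hence d = 8861.

8861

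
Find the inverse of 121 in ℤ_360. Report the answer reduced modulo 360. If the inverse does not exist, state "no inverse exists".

Apply the Euclidean algorithm to 360 and 121:
360 = 2·121 + 118
121 = 1·118 + 3
118 = 39·3 + 1
3 = 3·1 + 0
Since gcd(121, 360) = 1, back-substitute to write 1 as a combination:
1 = 118 − 39·3
1 = −39·121 + 40·118
1 = 40·360 − 119·121
Thus 121·(-119) ≡ 1 (mod 360); reducing, -119 mod 360 = 241.

241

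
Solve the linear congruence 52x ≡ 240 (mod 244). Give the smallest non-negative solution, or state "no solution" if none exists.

14

First find gcd(52, 244):
244 = 4×52 + 36
52 = 1×36 + 16
36 = 2×16 + 4
16 = 4×4 + 0
gcd = 4 and 4 | 240, so solutions exist. Divide through by 4: 13x ≡ 60 (mod 61).
Now find 13⁻¹ mod 61:
61 = 4×13 + 9
13 = 1×9 + 4
9 = 2×4 + 1
4 = 4×1 + 0
Back-substitute:
1 = 9 − 2·4
1 = −2·13 + 3·9
1 = 3·61 − 14·13
So 13·(-14) ≡ 1 (mod 61), i.e. 13⁻¹ ≡ 47.
Then x ≡ 47·60 ≡ 14 (mod 61); the smallest non-negative solution is x = 14.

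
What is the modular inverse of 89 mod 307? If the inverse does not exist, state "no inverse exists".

Extended Euclidean algorithm:
307 = 3·89 + 40
89 = 2·40 + 9
40 = 4·9 + 4
9 = 2·4 + 1
4 = 4·1 + 0
Since gcd(89, 307) = 1, back-substitute to write 1 as a combination:
1 = 9 − 2·4
1 = −2·40 + 9·9
1 = 9·89 − 20·40
1 = −20·307 + 69·89
So 89·69 ≡ 1 (mod 307).

69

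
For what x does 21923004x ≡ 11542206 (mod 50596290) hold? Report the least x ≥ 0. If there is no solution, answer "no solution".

First find gcd(21923004, 50596290):
50596290 = 2·21923004 + 6750282
21923004 = 3·6750282 + 1672158
6750282 = 4·1672158 + 61650
1672158 = 27·61650 + 7608
61650 = 8·7608 + 786
7608 = 9·786 + 534
786 = 1·534 + 252
534 = 2·252 + 30
252 = 8·30 + 12
30 = 2·12 + 6
12 = 2·6 + 0
gcd = 6 and 6 | 11542206, so solutions exist. Divide through by 6: 3653834x ≡ 1923701 (mod 8432715).
Now find 3653834⁻¹ mod 8432715:
8432715 = 2×3653834 + 1125047
3653834 = 3×1125047 + 278693
1125047 = 4×278693 + 10275
278693 = 27×10275 + 1268
10275 = 8×1268 + 131
1268 = 9×131 + 89
131 = 1×89 + 42
89 = 2×42 + 5
42 = 8×5 + 2
5 = 2×2 + 1
2 = 2×1 + 0
Back-substitute:
1 = 5 − 2·2
1 = −2·42 + 17·5
1 = 17·89 − 36·42
1 = −36·131 + 53·89
1 = 53·1268 − 513·131
1 = −513·10275 + 4157·1268
1 = 4157·278693 − 112752·10275
1 = −112752·1125047 + 455165·278693
1 = 455165·3653834 − 1478247·1125047
1 = −1478247·8432715 + 3411659·3653834
So 3653834⁻¹ ≡ 3411659 (mod 8432715).
Then x ≡ 3411659·1923701 ≡ 6832474 (mod 8432715); the smallest non-negative solution is x = 6832474.

6832474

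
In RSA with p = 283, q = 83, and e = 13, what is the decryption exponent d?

16009

φ(n) = (p−1)(q−1) = 282·82 = 23124.
Need d with 13·d ≡ 1 (mod 23124). Apply the extended Euclidean algorithm:
23124 = 1778*13 + 10
13 = 1*10 + 3
10 = 3*3 + 1
3 = 3*1 + 0
Back-substitute:
1 = 10 − 3·3
1 = −3·13 + 4·10
1 = 4·23124 − 7115·13
So 13·(-7115) ≡ 1 (mod 23124), hence d ≡ -7115 ≡ 16009 (mod 23124).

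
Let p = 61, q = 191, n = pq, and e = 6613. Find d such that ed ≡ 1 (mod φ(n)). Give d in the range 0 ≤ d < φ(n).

3877

φ(n) = (p−1)(q−1) = 60·190 = 11400.
Need d with 6613·d ≡ 1 (mod 11400). Apply the extended Euclidean algorithm:
11400 = 1×6613 + 4787
6613 = 1×4787 + 1826
4787 = 2×1826 + 1135
1826 = 1×1135 + 691
1135 = 1×691 + 444
691 = 1×444 + 247
444 = 1×247 + 197
247 = 1×197 + 50
197 = 3×50 + 47
50 = 1×47 + 3
47 = 15×3 + 2
3 = 1×2 + 1
2 = 2×1 + 0
Back-substitute:
1 = 3 − 2
1 = −47 + 16·3
1 = 16·50 − 17·47
1 = −17·197 + 67·50
1 = 67·247 − 84·197
1 = −84·444 + 151·247
1 = 151·691 − 235·444
1 = −235·1135 + 386·691
1 = 386·1826 − 621·1135
1 = −621·4787 + 1628·1826
1 = 1628·6613 − 2249·4787
1 = −2249·11400 + 3877·6613
So 6613·3877 ≡ 1 (mod 11400), hence d = 3877.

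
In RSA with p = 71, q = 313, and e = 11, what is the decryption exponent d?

3971

φ(n) = (p−1)(q−1) = 70·312 = 21840.
Need d with 11·d ≡ 1 (mod 21840). Apply the extended Euclidean algorithm:
21840 = 1985×11 + 5
11 = 2×5 + 1
5 = 5×1 + 0
Back-substitute:
1 = 11 − 2·5
1 = −2·21840 + 3971·11
So 11·3971 ≡ 1 (mod 21840), hence d = 3971.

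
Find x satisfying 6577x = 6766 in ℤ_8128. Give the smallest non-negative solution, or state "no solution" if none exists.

5582

First find gcd(6577, 8128):
8128 = 1×6577 + 1551
6577 = 4×1551 + 373
1551 = 4×373 + 59
373 = 6×59 + 19
59 = 3×19 + 2
19 = 9×2 + 1
2 = 2×1 + 0
gcd = 1, so a unique solution mod 8128 exists.
Back-substitute for the Bézout coefficients:
1 = 19 − 9·2
1 = −9·59 + 28·19
1 = 28·373 − 177·59
1 = −177·1551 + 736·373
1 = 736·6577 − 3121·1551
1 = −3121·8128 + 3857·6577
So 6577·(3857) ≡ 1 (mod 8128), giving 6577⁻¹ ≡ 3857.
x ≡ 6577⁻¹·6766 ≡ 3857·6766 ≡ 5582 (mod 8128).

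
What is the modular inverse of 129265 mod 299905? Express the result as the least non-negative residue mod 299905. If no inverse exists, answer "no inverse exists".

Compute gcd(129265, 299905):
299905 = 2×129265 + 41375
129265 = 3×41375 + 5140
41375 = 8×5140 + 255
5140 = 20×255 + 40
255 = 6×40 + 15
40 = 2×15 + 10
15 = 1×10 + 5
10 = 2×5 + 0
The gcd is 5, not 1, hence no inverse exists.

no inverse exists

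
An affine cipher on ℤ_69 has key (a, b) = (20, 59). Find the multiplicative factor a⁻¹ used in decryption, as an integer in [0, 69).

Apply the Euclidean algorithm to 69 and 20:
69 = 3*20 + 9
20 = 2*9 + 2
9 = 4*2 + 1
2 = 2*1 + 0
gcd = 1, so the inverse exists. Back-substitute:
1 = 9 − 4·2
1 = −4·20 + 9·9
1 = 9·69 − 31·20
So 20·(-31) ≡ 1 (mod 69), and -31 ≡ 38 (mod 69).

38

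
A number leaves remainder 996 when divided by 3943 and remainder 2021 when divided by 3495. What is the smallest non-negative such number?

Write x = 996 + 3943·k. Then 3943·k ≡ 2021 − 996 ≡ 1025 (mod 3495).
Need 3943⁻¹ mod 3495. Extended Euclid on (3495, 448):
3495 = 7·448 + 359
448 = 1·359 + 89
359 = 4·89 + 3
89 = 29·3 + 2
3 = 1·2 + 1
2 = 2·1 + 0
Back-substitute:
1 = 3 − 2
1 = −89 + 30·3
1 = 30·359 − 121·89
1 = −121·448 + 151·359
1 = 151·3495 − 1178·448
3943⁻¹ ≡ 2317 (mod 3495), so k ≡ 2317·1025 ≡ 1820 (mod 3495).
x = 996 + 3943·1820 = 7177256.

7177256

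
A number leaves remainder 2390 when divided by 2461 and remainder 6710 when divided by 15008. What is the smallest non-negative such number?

28431862

Write x = 2390 + 2461·k. Then 2461·k ≡ 6710 − 2390 ≡ 4320 (mod 15008).
Need 2461⁻¹ mod 15008. Extended Euclid on (15008, 2461):
15008 = 6·2461 + 242
2461 = 10·242 + 41
242 = 5·41 + 37
41 = 1·37 + 4
37 = 9·4 + 1
4 = 4·1 + 0
Back-substitute:
1 = 37 − 9·4
1 = −9·41 + 10·37
1 = 10·242 − 59·41
1 = −59·2461 + 600·242
1 = 600·15008 − 3659·2461
2461⁻¹ ≡ 11349 (mod 15008), so k ≡ 11349·4320 ≡ 11552 (mod 15008).
x = 2390 + 2461·11552 = 28431862.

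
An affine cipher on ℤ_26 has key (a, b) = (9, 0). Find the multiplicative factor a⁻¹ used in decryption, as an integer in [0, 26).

Extended Euclidean algorithm:
26 = 2·9 + 8
9 = 1·8 + 1
8 = 8·1 + 0
gcd = 1, so the inverse exists. Back-substitute:
1 = 9 − 8
1 = −26 + 3·9
So 9·3 ≡ 1 (mod 26).

3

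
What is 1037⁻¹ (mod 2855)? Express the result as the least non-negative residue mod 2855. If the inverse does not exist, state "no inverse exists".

Run Euclid on (2855, 1037):
2855 = 2·1037 + 781
1037 = 1·781 + 256
781 = 3·256 + 13
256 = 19·13 + 9
13 = 1·9 + 4
9 = 2·4 + 1
4 = 4·1 + 0
Since gcd(1037, 2855) = 1, back-substitute to write 1 as a combination:
1 = 9 − 2·4
1 = −2·13 + 3·9
1 = 3·256 − 59·13
1 = −59·781 + 180·256
1 = 180·1037 − 239·781
1 = −239·2855 + 658·1037
So 1037·658 ≡ 1 (mod 2855).

658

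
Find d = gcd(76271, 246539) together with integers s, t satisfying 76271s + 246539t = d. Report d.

1

Apply Euclid's algorithm to 246539 and 76271:
246539 = 3×76271 + 17726
76271 = 4×17726 + 5367
17726 = 3×5367 + 1625
5367 = 3×1625 + 492
1625 = 3×492 + 149
492 = 3×149 + 45
149 = 3×45 + 14
45 = 3×14 + 3
14 = 4×3 + 2
3 = 1×2 + 1
2 = 2×1 + 0
gcd(76271, 246539) = 1.
Back-substituting:
1 = 3 − 2
1 = −14 + 5·3
1 = 5·45 − 16·14
1 = −16·149 + 53·45
1 = 53·492 − 175·149
1 = −175·1625 + 578·492
1 = 578·5367 − 1909·1625
1 = −1909·17726 + 6305·5367
1 = 6305·76271 − 27129·17726
1 = −27129·246539 + 87692·76271
So 1 = (-27129)·246539 + (87692)·76271.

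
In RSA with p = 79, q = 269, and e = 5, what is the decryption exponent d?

φ(n) = (p−1)(q−1) = 78·268 = 20904.
Need d with 5·d ≡ 1 (mod 20904). Apply the extended Euclidean algorithm:
20904 = 4180*5 + 4
5 = 1*4 + 1
4 = 4*1 + 0
Back-substitute:
1 = 5 − 4
1 = −20904 + 4181·5
So 5·4181 ≡ 1 (mod 20904), hence d = 4181.

4181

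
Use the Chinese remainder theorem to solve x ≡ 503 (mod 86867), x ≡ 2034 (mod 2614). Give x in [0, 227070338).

85043296

Write x = 503 + 86867·k. Then 86867·k ≡ 2034 − 503 ≡ 1531 (mod 2614).
Need 86867⁻¹ mod 2614. Extended Euclid on (2614, 605):
2614 = 4·605 + 194
605 = 3·194 + 23
194 = 8·23 + 10
23 = 2·10 + 3
10 = 3·3 + 1
3 = 3·1 + 0
Back-substitute:
1 = 10 − 3·3
1 = −3·23 + 7·10
1 = 7·194 − 59·23
1 = −59·605 + 184·194
1 = 184·2614 − 795·605
86867⁻¹ ≡ 1819 (mod 2614), so k ≡ 1819·1531 ≡ 979 (mod 2614).
x = 503 + 86867·979 = 85043296.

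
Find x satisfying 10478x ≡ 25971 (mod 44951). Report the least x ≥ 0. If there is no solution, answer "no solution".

First find gcd(10478, 44951):
44951 = 4·10478 + 3039
10478 = 3·3039 + 1361
3039 = 2·1361 + 317
1361 = 4·317 + 93
317 = 3·93 + 38
93 = 2·38 + 17
38 = 2·17 + 4
17 = 4·4 + 1
4 = 4·1 + 0
gcd = 1, so a unique solution mod 44951 exists.
Back-substitute for the Bézout coefficients:
1 = 17 − 4·4
1 = −4·38 + 9·17
1 = 9·93 − 22·38
1 = −22·317 + 75·93
1 = 75·1361 − 322·317
1 = −322·3039 + 719·1361
1 = 719·10478 − 2479·3039
1 = −2479·44951 + 10635·10478
So 10478·(10635) ≡ 1 (mod 44951), giving 10478⁻¹ ≡ 10635.
x ≡ 10478⁻¹·25971 ≡ 10635·25971 ≡ 22641 (mod 44951).

22641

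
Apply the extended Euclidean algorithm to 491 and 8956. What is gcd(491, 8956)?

1

Euclidean algorithm:
8956 = 18*491 + 118
491 = 4*118 + 19
118 = 6*19 + 4
19 = 4*4 + 3
4 = 1*3 + 1
3 = 3*1 + 0
gcd(491, 8956) = 1.
Working backward:
1 = 4 − 3
1 = −19 + 5·4
1 = 5·118 − 31·19
1 = −31·491 + 129·118
1 = 129·8956 − 2353·491
So 1 = (129)·8956 + (-2353)·491.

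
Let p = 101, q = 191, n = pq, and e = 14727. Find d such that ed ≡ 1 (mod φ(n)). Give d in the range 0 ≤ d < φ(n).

φ(n) = (p−1)(q−1) = 100·190 = 19000.
Need d with 14727·d ≡ 1 (mod 19000). Apply the extended Euclidean algorithm:
19000 = 1×14727 + 4273
14727 = 3×4273 + 1908
4273 = 2×1908 + 457
1908 = 4×457 + 80
457 = 5×80 + 57
80 = 1×57 + 23
57 = 2×23 + 11
23 = 2×11 + 1
11 = 11×1 + 0
Back-substitute:
1 = 23 − 2·11
1 = −2·57 + 5·23
1 = 5·80 − 7·57
1 = −7·457 + 40·80
1 = 40·1908 − 167·457
1 = −167·4273 + 374·1908
1 = 374·14727 − 1289·4273
1 = −1289·19000 + 1663·14727
So 14727·1663 ≡ 1 (mod 19000), hence d = 1663.

1663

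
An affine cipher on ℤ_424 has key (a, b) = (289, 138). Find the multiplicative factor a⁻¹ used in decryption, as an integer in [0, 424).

201

Apply the Euclidean algorithm to 424 and 289:
424 = 1*289 + 135
289 = 2*135 + 19
135 = 7*19 + 2
19 = 9*2 + 1
2 = 2*1 + 0
Since gcd(289, 424) = 1, back-substitute to write 1 as a combination:
1 = 19 − 9·2
1 = −9·135 + 64·19
1 = 64·289 − 137·135
1 = −137·424 + 201·289
So 289·201 ≡ 1 (mod 424).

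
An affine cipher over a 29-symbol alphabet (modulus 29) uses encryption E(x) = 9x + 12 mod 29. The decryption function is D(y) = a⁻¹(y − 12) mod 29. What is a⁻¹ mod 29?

13

gcd(29, 9) by repeated division:
29 = 3×9 + 2
9 = 4×2 + 1
2 = 2×1 + 0
gcd = 1, so the inverse exists. Back-substitute:
1 = 9 − 4·2
1 = −4·29 + 13·9
So 9·13 ≡ 1 (mod 29).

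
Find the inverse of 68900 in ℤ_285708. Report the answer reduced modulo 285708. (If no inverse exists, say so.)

Euclidean algorithm on 285708, 68900:
285708 = 4·68900 + 10108
68900 = 6·10108 + 8252
10108 = 1·8252 + 1856
8252 = 4·1856 + 828
1856 = 2·828 + 200
828 = 4·200 + 28
200 = 7·28 + 4
28 = 7·4 + 0
The gcd is 4, not 1, hence no inverse exists.

no inverse exists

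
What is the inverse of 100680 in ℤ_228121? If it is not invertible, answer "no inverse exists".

gcd(228121, 100680) by repeated division:
228121 = 2·100680 + 26761
100680 = 3·26761 + 20397
26761 = 1·20397 + 6364
20397 = 3·6364 + 1305
6364 = 4·1305 + 1144
1305 = 1·1144 + 161
1144 = 7·161 + 17
161 = 9·17 + 8
17 = 2·8 + 1
8 = 8·1 + 0
Since gcd(100680, 228121) = 1, back-substitute to write 1 as a combination:
1 = 17 − 2·8
1 = −2·161 + 19·17
1 = 19·1144 − 135·161
1 = −135·1305 + 154·1144
1 = 154·6364 − 751·1305
1 = −751·20397 + 2407·6364
1 = 2407·26761 − 3158·20397
1 = −3158·100680 + 11881·26761
1 = 11881·228121 − 26920·100680
So 100680·(-26920) ≡ 1 (mod 228121), and -26920 ≡ 201201 (mod 228121).

201201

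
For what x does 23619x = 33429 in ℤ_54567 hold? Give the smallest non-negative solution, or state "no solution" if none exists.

3721

First find gcd(23619, 54567):
54567 = 2·23619 + 7329
23619 = 3·7329 + 1632
7329 = 4·1632 + 801
1632 = 2·801 + 30
801 = 26·30 + 21
30 = 1·21 + 9
21 = 2·9 + 3
9 = 3·3 + 0
gcd = 3 and 3 | 33429, so solutions exist. Divide through by 3: 7873x ≡ 11143 (mod 18189).
Now find 7873⁻¹ mod 18189:
18189 = 2×7873 + 2443
7873 = 3×2443 + 544
2443 = 4×544 + 267
544 = 2×267 + 10
267 = 26×10 + 7
10 = 1×7 + 3
7 = 2×3 + 1
3 = 3×1 + 0
Back-substitute:
1 = 7 − 2·3
1 = −2·10 + 3·7
1 = 3·267 − 80·10
1 = −80·544 + 163·267
1 = 163·2443 − 732·544
1 = −732·7873 + 2359·2443
1 = 2359·18189 − 5450·7873
So 7873·(-5450) ≡ 1 (mod 18189), i.e. 7873⁻¹ ≡ 12739.
Then x ≡ 12739·11143 ≡ 3721 (mod 18189); the smallest non-negative solution is x = 3721.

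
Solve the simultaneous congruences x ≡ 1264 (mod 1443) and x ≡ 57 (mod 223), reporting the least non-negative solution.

Write x = 1264 + 1443·k. Then 1443·k ≡ 57 − 1264 ≡ 131 (mod 223).
Need 1443⁻¹ mod 223. Extended Euclid on (223, 105):
223 = 2·105 + 13
105 = 8·13 + 1
13 = 13·1 + 0
Back-substitute:
1 = 105 − 8·13
1 = −8·223 + 17·105
1443⁻¹ ≡ 17 (mod 223), so k ≡ 17·131 ≡ 220 (mod 223).
x = 1264 + 1443·220 = 318724.

318724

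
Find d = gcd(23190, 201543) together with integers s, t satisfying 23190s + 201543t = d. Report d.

3

Euclidean algorithm:
201543 = 8·23190 + 16023
23190 = 1·16023 + 7167
16023 = 2·7167 + 1689
7167 = 4·1689 + 411
1689 = 4·411 + 45
411 = 9·45 + 6
45 = 7·6 + 3
6 = 2·3 + 0
gcd(23190, 201543) = 3.
Express as a combination:
3 = 45 − 7·6
3 = −7·411 + 64·45
3 = 64·1689 − 263·411
3 = −263·7167 + 1116·1689
3 = 1116·16023 − 2495·7167
3 = −2495·23190 + 3611·16023
3 = 3611·201543 − 31383·23190
So 3 = (3611)·201543 + (-31383)·23190.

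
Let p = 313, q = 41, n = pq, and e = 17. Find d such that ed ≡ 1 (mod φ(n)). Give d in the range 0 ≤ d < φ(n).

5873

φ(n) = (p−1)(q−1) = 312·40 = 12480.
Need d with 17·d ≡ 1 (mod 12480). Apply the extended Euclidean algorithm:
12480 = 734·17 + 2
17 = 8·2 + 1
2 = 2·1 + 0
Back-substitute:
1 = 17 − 8·2
1 = −8·12480 + 5873·17
So 17·5873 ≡ 1 (mod 12480), hence d = 5873.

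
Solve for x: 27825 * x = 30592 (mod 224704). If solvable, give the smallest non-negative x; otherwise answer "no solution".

145984

First find gcd(27825, 224704):
224704 = 8*27825 + 2104
27825 = 13*2104 + 473
2104 = 4*473 + 212
473 = 2*212 + 49
212 = 4*49 + 16
49 = 3*16 + 1
16 = 16*1 + 0
gcd = 1, so a unique solution mod 224704 exists.
Back-substitute for the Bézout coefficients:
1 = 49 − 3·16
1 = −3·212 + 13·49
1 = 13·473 − 29·212
1 = −29·2104 + 129·473
1 = 129·27825 − 1706·2104
1 = −1706·224704 + 13777·27825
So 27825·(13777) ≡ 1 (mod 224704), giving 27825⁻¹ ≡ 13777.
x ≡ 27825⁻¹·30592 ≡ 13777·30592 ≡ 145984 (mod 224704).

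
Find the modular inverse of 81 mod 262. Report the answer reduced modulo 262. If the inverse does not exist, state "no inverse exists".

55

Extended Euclidean algorithm:
262 = 3×81 + 19
81 = 4×19 + 5
19 = 3×5 + 4
5 = 1×4 + 1
4 = 4×1 + 0
Since gcd(81, 262) = 1, back-substitute to write 1 as a combination:
1 = 5 − 4
1 = −19 + 4·5
1 = 4·81 − 17·19
1 = −17·262 + 55·81
So 81·55 ≡ 1 (mod 262).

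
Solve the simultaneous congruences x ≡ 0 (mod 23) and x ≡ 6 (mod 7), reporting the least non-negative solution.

69

Write x = 0 + 23·k. Then 23·k ≡ 6 − 0 ≡ 6 (mod 7).
Need 23⁻¹ mod 7. Extended Euclid on (7, 2):
7 = 3×2 + 1
2 = 2×1 + 0
Back-substitute:
1 = 7 − 3·2
23⁻¹ ≡ 4 (mod 7), so k ≡ 4·6 ≡ 3 (mod 7).
x = 0 + 23·3 = 69.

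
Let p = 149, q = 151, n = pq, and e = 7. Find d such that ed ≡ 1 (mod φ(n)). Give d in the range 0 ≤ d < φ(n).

6343

φ(n) = (p−1)(q−1) = 148·150 = 22200.
Need d with 7·d ≡ 1 (mod 22200). Apply the extended Euclidean algorithm:
22200 = 3171×7 + 3
7 = 2×3 + 1
3 = 3×1 + 0
Back-substitute:
1 = 7 − 2·3
1 = −2·22200 + 6343·7
So 7·6343 ≡ 1 (mod 22200), hence d = 6343.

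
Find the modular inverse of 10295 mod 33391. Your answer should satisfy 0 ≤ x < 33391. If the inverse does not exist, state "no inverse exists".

22425

Apply the Euclidean algorithm to 33391 and 10295:
33391 = 3*10295 + 2506
10295 = 4*2506 + 271
2506 = 9*271 + 67
271 = 4*67 + 3
67 = 22*3 + 1
3 = 3*1 + 0
The gcd is 1. Working backward:
1 = 67 − 22·3
1 = −22·271 + 89·67
1 = 89·2506 − 823·271
1 = −823·10295 + 3381·2506
1 = 3381·33391 − 10966·10295
Hence 10295⁻¹ ≡ -10966 ≡ 22425 (mod 33391).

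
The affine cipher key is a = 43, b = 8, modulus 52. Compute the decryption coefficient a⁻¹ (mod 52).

Extended Euclidean algorithm:
52 = 1·43 + 9
43 = 4·9 + 7
9 = 1·7 + 2
7 = 3·2 + 1
2 = 2·1 + 0
The gcd is 1. Working backward:
1 = 7 − 3·2
1 = −3·9 + 4·7
1 = 4·43 − 19·9
1 = −19·52 + 23·43
So 43·23 ≡ 1 (mod 52).

23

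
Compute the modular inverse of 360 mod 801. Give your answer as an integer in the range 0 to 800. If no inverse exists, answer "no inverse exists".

Euclidean algorithm on 801, 360:
801 = 2*360 + 81
360 = 4*81 + 36
81 = 2*36 + 9
36 = 4*9 + 0
gcd(360, 801) = 9 ≠ 1, so 360 has no multiplicative inverse modulo 801.

no inverse exists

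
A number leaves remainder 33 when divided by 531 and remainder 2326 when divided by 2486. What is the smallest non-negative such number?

Write x = 33 + 531·k. Then 531·k ≡ 2326 − 33 ≡ 2293 (mod 2486).
Need 531⁻¹ mod 2486. Extended Euclid on (2486, 531):
2486 = 4×531 + 362
531 = 1×362 + 169
362 = 2×169 + 24
169 = 7×24 + 1
24 = 24×1 + 0
Back-substitute:
1 = 169 − 7·24
1 = −7·362 + 15·169
1 = 15·531 − 22·362
1 = −22·2486 + 103·531
531⁻¹ ≡ 103 (mod 2486), so k ≡ 103·2293 ≡ 9 (mod 2486).
x = 33 + 531·9 = 4812.

4812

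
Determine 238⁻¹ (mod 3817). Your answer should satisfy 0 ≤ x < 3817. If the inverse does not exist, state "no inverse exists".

2967

Extended Euclidean algorithm:
3817 = 16*238 + 9
238 = 26*9 + 4
9 = 2*4 + 1
4 = 4*1 + 0
gcd = 1, so the inverse exists. Back-substitute:
1 = 9 − 2·4
1 = −2·238 + 53·9
1 = 53·3817 − 850·238
So 238·(-850) ≡ 1 (mod 3817), and -850 ≡ 2967 (mod 3817).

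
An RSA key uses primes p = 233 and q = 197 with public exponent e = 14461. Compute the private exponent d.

5333

φ(n) = (p−1)(q−1) = 232·196 = 45472.
Need d with 14461·d ≡ 1 (mod 45472). Apply the extended Euclidean algorithm:
45472 = 3*14461 + 2089
14461 = 6*2089 + 1927
2089 = 1*1927 + 162
1927 = 11*162 + 145
162 = 1*145 + 17
145 = 8*17 + 9
17 = 1*9 + 8
9 = 1*8 + 1
8 = 8*1 + 0
Back-substitute:
1 = 9 − 8
1 = −17 + 2·9
1 = 2·145 − 17·17
1 = −17·162 + 19·145
1 = 19·1927 − 226·162
1 = −226·2089 + 245·1927
1 = 245·14461 − 1696·2089
1 = −1696·45472 + 5333·14461
So 14461·5333 ≡ 1 (mod 45472), hence d = 5333.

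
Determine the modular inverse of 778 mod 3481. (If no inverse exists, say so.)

gcd(3481, 778) by repeated division:
3481 = 4×778 + 369
778 = 2×369 + 40
369 = 9×40 + 9
40 = 4×9 + 4
9 = 2×4 + 1
4 = 4×1 + 0
The gcd is 1. Working backward:
1 = 9 − 2·4
1 = −2·40 + 9·9
1 = 9·369 − 83·40
1 = −83·778 + 175·369
1 = 175·3481 − 783·778
Thus 778·(-783) ≡ 1 (mod 3481); reducing, -783 mod 3481 = 2698.

2698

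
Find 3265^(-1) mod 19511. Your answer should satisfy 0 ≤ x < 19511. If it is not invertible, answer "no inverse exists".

741

Extended Euclidean algorithm:
19511 = 5·3265 + 3186
3265 = 1·3186 + 79
3186 = 40·79 + 26
79 = 3·26 + 1
26 = 26·1 + 0
gcd = 1, so the inverse exists. Back-substitute:
1 = 79 − 3·26
1 = −3·3186 + 121·79
1 = 121·3265 − 124·3186
1 = −124·19511 + 741·3265
So 3265·741 ≡ 1 (mod 19511).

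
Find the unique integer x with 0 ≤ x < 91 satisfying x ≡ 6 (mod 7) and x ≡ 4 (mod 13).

Write x = 6 + 7·k. Then 7·k ≡ 4 − 6 ≡ 11 (mod 13).
Need 7⁻¹ mod 13. Extended Euclid on (13, 7):
13 = 1·7 + 6
7 = 1·6 + 1
6 = 6·1 + 0
Back-substitute:
1 = 7 − 6
1 = −13 + 2·7
7⁻¹ ≡ 2 (mod 13), so k ≡ 2·11 ≡ 9 (mod 13).
x = 6 + 7·9 = 69.

69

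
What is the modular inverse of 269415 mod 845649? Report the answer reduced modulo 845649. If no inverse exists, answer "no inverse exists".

Compute gcd(269415, 845649):
845649 = 3*269415 + 37404
269415 = 7*37404 + 7587
37404 = 4*7587 + 7056
7587 = 1*7056 + 531
7056 = 13*531 + 153
531 = 3*153 + 72
153 = 2*72 + 9
72 = 8*9 + 0
gcd(269415, 845649) = 9 ≠ 1, so 269415 has no multiplicative inverse modulo 845649.

no inverse exists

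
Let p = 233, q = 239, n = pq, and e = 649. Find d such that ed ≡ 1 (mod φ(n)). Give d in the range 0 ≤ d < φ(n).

φ(n) = (p−1)(q−1) = 232·238 = 55216.
Need d with 649·d ≡ 1 (mod 55216). Apply the extended Euclidean algorithm:
55216 = 85*649 + 51
649 = 12*51 + 37
51 = 1*37 + 14
37 = 2*14 + 9
14 = 1*9 + 5
9 = 1*5 + 4
5 = 1*4 + 1
4 = 4*1 + 0
Back-substitute:
1 = 5 − 4
1 = −9 + 2·5
1 = 2·14 − 3·9
1 = −3·37 + 8·14
1 = 8·51 − 11·37
1 = −11·649 + 140·51
1 = 140·55216 − 11911·649
So 649·(-11911) ≡ 1 (mod 55216), hence d ≡ -11911 ≡ 43305 (mod 55216).

43305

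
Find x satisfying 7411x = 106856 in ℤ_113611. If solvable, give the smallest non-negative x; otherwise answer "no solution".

3525

First find gcd(7411, 113611):
113611 = 15×7411 + 2446
7411 = 3×2446 + 73
2446 = 33×73 + 37
73 = 1×37 + 36
37 = 1×36 + 1
36 = 36×1 + 0
gcd = 1, so a unique solution mod 113611 exists.
Back-substitute for the Bézout coefficients:
1 = 37 − 36
1 = −73 + 2·37
1 = 2·2446 − 67·73
1 = −67·7411 + 203·2446
1 = 203·113611 − 3112·7411
So 7411·(-3112) ≡ 1 (mod 113611), giving 7411⁻¹ ≡ 110499.
x ≡ 7411⁻¹·106856 ≡ 110499·106856 ≡ 3525 (mod 113611).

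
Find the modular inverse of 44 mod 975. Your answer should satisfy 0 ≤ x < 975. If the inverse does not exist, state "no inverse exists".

554

Apply the Euclidean algorithm to 975 and 44:
975 = 22·44 + 7
44 = 6·7 + 2
7 = 3·2 + 1
2 = 2·1 + 0
Since gcd(44, 975) = 1, back-substitute to write 1 as a combination:
1 = 7 − 3·2
1 = −3·44 + 19·7
1 = 19·975 − 421·44
So 44·(-421) ≡ 1 (mod 975), and -421 ≡ 554 (mod 975).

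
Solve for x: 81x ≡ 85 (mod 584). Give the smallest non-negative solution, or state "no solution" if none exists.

First find gcd(81, 584):
584 = 7×81 + 17
81 = 4×17 + 13
17 = 1×13 + 4
13 = 3×4 + 1
4 = 4×1 + 0
gcd = 1, so a unique solution mod 584 exists.
Back-substitute for the Bézout coefficients:
1 = 13 − 3·4
1 = −3·17 + 4·13
1 = 4·81 − 19·17
1 = −19·584 + 137·81
So 81·(137) ≡ 1 (mod 584), giving 81⁻¹ ≡ 137.
x ≡ 81⁻¹·85 ≡ 137·85 ≡ 549 (mod 584).

549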